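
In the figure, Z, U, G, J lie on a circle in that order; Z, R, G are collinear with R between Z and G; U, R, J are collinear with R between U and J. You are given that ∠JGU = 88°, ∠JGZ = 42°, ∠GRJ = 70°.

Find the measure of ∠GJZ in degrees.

∠GJZ = 114°

1. ∠JZU = 92°  [cyclic ZUGJ, opposite ∠Z+∠G]
2. ∠JUZ = 42°  [same arc ZJ]
3. ∠JRZ = 110°  [linear pair at R on ZG]
4. ∠UJZ = 46°  [△ZUJ]
5. ∠GZJ = 24°  [△ZRJ]
6. ∠GJZ = 114°  [△ZGJ]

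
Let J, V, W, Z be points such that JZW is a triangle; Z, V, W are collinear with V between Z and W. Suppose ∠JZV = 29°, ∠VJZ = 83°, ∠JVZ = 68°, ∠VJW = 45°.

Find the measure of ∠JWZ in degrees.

1. ∠JVW = 112°  [linear pair at V on ZW]
2. ∠JWV = 23°  [△JVW]
3. ∠JWZ = 23°  [V on ray WZ]

∠JWZ = 23°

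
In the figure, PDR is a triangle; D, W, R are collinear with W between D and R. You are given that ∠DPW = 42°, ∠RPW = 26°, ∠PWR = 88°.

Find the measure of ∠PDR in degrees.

1. ∠DWP = 92°  [linear pair at W on DR]
2. ∠PDW = 46°  [△PDW]
3. ∠PDR = 46°  [W on ray DR]

∠PDR = 46°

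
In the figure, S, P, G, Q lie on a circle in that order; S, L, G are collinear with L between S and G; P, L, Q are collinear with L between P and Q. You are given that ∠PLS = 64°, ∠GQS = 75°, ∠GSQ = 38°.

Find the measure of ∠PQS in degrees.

1. ∠GLQ = 64°  [vertical angles at L]
2. ∠QLS = 116°  [linear pair at L on SG]
3. ∠PQS = 26°  [△SLQ]

∠PQS = 26°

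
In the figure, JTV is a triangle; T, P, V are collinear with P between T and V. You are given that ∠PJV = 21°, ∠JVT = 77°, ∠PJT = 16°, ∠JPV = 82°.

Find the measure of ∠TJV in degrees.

1. ∠JPT = 98°  [linear pair at P on TV]
2. ∠JTP = 66°  [△JTP]
3. ∠JTV = 66°  [P on ray TV]
4. ∠TJV = 37°  [△JTV]

∠TJV = 37°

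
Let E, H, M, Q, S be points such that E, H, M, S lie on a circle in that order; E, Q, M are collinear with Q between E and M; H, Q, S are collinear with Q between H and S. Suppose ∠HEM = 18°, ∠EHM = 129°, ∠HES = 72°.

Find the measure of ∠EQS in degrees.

1. ∠HSM = 18°  [same arc HM]
2. ∠EMH = 33°  [△EHM]
3. ∠HMS = 108°  [cyclic EHMS, opposite ∠E+∠M]
4. ∠MHS = 54°  [△HMS]
5. ∠ESH = 33°  [same arc EH]
6. ∠MES = 54°  [same arc MS]
7. ∠EQS = 93°  [△EQS]

∠EQS = 93°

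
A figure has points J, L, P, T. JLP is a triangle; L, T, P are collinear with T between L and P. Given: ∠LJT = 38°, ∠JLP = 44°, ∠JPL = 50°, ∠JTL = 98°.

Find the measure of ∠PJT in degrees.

∠PJT = 48°

1. ∠JPT = 50°  [T on ray PL]
2. ∠JTP = 82°  [linear pair at T on LP]
3. ∠PJT = 48°  [△JTP]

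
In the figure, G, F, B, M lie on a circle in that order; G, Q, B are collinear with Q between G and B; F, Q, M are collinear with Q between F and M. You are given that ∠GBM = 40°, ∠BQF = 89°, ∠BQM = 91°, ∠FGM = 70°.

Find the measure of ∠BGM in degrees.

1. ∠GFM = 40°  [same arc GM]
2. ∠GQM = 89°  [vertical angles at Q]
3. ∠FMG = 70°  [△GFM]
4. ∠BGM = 21°  [△GQM]

∠BGM = 21°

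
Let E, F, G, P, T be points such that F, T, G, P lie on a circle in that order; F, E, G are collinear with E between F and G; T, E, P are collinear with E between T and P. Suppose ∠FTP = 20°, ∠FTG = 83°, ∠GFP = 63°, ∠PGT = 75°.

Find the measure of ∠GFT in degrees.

∠GFT = 42°

1. ∠GTP = 63°  [same arc GP]
2. ∠GPT = 42°  [△TGP]
3. ∠GFT = 42°  [same arc TG]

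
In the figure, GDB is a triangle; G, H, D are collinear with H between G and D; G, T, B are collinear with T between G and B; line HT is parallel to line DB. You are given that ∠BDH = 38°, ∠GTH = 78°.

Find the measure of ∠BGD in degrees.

1. ∠BDG = 38°  [H on ray DG]
2. ∠DBG = 78°  [HT∥DB, corresponding at T]
3. ∠BGD = 64°  [△GDB]

∠BGD = 64°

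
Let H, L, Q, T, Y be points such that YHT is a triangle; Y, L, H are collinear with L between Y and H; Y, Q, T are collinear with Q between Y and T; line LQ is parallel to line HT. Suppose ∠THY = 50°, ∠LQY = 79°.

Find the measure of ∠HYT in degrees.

∠HYT = 51°

1. ∠QLY = 50°  [LQ∥HT, corresponding at L]
2. ∠LYQ = 51°  [△YLQ]
3. ∠HYT = 51°  [L on YH, Q on YT]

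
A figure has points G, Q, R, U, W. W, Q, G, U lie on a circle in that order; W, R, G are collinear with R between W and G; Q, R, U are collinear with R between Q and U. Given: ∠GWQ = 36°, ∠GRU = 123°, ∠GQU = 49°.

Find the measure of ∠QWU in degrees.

∠QWU = 85°

1. ∠GUQ = 36°  [same arc QG]
2. ∠QGU = 95°  [△QGU]
3. ∠QWU = 85°  [cyclic WQGU, opposite ∠W+∠G]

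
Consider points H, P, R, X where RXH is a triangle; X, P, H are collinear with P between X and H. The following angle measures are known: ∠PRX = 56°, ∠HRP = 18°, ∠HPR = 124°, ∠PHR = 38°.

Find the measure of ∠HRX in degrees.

1. ∠RPX = 56°  [linear pair at P on XH]
2. ∠RHX = 38°  [P on ray HX]
3. ∠PXR = 68°  [△RXP]
4. ∠HXR = 68°  [P on ray XH]
5. ∠HRX = 74°  [△RXH]

∠HRX = 74°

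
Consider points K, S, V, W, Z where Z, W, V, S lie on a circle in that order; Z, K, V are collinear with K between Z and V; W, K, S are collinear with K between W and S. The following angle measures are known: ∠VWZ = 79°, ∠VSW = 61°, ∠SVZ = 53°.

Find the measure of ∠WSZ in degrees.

1. ∠VSZ = 101°  [cyclic ZWVS, opposite ∠W+∠S]
2. ∠SKV = 66°  [△VKS]
3. ∠SZV = 26°  [△ZVS]
4. ∠SKZ = 114°  [linear pair at K on ZV]
5. ∠WSZ = 40°  [△ZKS]

∠WSZ = 40°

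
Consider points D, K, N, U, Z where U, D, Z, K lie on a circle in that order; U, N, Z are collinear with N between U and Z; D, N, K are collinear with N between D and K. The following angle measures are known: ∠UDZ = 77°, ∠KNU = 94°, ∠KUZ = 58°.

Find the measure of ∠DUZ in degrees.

∠DUZ = 75°

1. ∠UKZ = 103°  [cyclic UDZK, opposite ∠D+∠K]
2. ∠DNZ = 94°  [vertical angles at N]
3. ∠KZU = 19°  [△UZK]
4. ∠DNU = 86°  [linear pair at N on UZ]
5. ∠KDU = 19°  [same arc UK]
6. ∠DUZ = 75°  [△UND]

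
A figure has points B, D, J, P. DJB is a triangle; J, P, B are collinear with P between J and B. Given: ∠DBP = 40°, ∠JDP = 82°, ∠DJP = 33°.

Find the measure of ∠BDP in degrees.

1. ∠DPJ = 65°  [△DJP]
2. ∠BPD = 115°  [linear pair at P on JB]
3. ∠BDP = 25°  [△DPB]

∠BDP = 25°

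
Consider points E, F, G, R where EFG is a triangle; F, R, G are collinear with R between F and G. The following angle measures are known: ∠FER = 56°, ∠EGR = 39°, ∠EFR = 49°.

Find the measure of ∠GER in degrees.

1. ∠ERF = 75°  [△EFR]
2. ∠ERG = 105°  [linear pair at R on FG]
3. ∠GER = 36°  [△ERG]

∠GER = 36°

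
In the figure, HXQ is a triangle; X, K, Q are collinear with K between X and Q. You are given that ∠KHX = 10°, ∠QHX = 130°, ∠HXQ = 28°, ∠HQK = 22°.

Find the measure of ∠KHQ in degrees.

1. ∠HXK = 28°  [K on ray XQ]
2. ∠HKX = 142°  [△HXK]
3. ∠HKQ = 38°  [linear pair at K on XQ]
4. ∠KHQ = 120°  [△HKQ]

∠KHQ = 120°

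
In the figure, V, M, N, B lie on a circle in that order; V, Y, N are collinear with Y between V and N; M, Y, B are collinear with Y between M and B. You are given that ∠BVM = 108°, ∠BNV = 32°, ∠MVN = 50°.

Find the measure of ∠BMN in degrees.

1. ∠BNM = 72°  [cyclic VMNB, opposite ∠V+∠N]
2. ∠MBN = 50°  [same arc MN]
3. ∠BMN = 58°  [△MNB]

∠BMN = 58°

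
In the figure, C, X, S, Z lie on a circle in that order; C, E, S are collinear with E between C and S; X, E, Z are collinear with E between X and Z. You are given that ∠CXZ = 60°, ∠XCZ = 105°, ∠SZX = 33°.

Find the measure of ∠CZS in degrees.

∠CZS = 48°

1. ∠CZX = 15°  [△CXZ]
2. ∠SCX = 33°  [same arc XS]
3. ∠CSX = 15°  [same arc CX]
4. ∠CXS = 132°  [△CXS]
5. ∠CZS = 48°  [cyclic CXSZ, opposite ∠X+∠Z]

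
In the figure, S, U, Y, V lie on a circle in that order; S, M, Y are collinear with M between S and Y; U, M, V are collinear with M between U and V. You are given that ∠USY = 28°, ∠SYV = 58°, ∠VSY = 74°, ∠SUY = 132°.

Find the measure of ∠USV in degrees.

∠USV = 102°

1. ∠SYU = 20°  [△SUY]
2. ∠SUV = 58°  [same arc SV]
3. ∠SVU = 20°  [same arc SU]
4. ∠USV = 102°  [△SUV]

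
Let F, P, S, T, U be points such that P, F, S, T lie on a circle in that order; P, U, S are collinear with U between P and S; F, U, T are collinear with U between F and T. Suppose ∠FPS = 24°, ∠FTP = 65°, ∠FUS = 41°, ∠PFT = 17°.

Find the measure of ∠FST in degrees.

1. ∠FTS = 24°  [same arc FS]
2. ∠FSP = 65°  [same arc PF]
3. ∠SFT = 74°  [△FUS]
4. ∠FST = 82°  [△FST]

∠FST = 82°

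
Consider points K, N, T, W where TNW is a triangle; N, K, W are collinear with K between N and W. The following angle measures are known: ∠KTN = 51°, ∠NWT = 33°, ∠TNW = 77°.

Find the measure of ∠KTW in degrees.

∠KTW = 19°

1. ∠KWT = 33°  [K on ray WN]
2. ∠KNT = 77°  [K on ray NW]
3. ∠NKT = 52°  [△TNK]
4. ∠TKW = 128°  [linear pair at K on NW]
5. ∠KTW = 19°  [△TKW]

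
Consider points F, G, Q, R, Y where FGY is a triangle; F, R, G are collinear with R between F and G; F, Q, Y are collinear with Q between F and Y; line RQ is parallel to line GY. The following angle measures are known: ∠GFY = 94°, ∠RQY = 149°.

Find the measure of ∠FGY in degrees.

∠FGY = 55°

1. ∠QFR = 94°  [R on FG, Q on FY]
2. ∠FQR = 31°  [linear pair at Q on FY]
3. ∠FRQ = 55°  [△FRQ]
4. ∠FGY = 55°  [RQ∥GY, corresponding at R]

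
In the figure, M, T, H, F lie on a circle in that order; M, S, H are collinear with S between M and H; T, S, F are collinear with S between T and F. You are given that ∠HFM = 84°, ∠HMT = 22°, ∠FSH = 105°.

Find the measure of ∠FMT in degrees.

1. ∠HTM = 96°  [cyclic MTHF, opposite ∠T+∠F]
2. ∠MHT = 62°  [△MTH]
3. ∠MST = 105°  [vertical angles at S]
4. ∠MFT = 62°  [same arc MT]
5. ∠FTM = 53°  [△MST]
6. ∠FMT = 65°  [△MTF]

∠FMT = 65°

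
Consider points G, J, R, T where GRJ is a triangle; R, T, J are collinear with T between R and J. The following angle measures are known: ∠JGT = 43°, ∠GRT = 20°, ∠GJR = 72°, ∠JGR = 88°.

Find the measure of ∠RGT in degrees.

1. ∠GJT = 72°  [T on ray JR]
2. ∠GTJ = 65°  [△GTJ]
3. ∠GTR = 115°  [linear pair at T on RJ]
4. ∠RGT = 45°  [△GRT]

∠RGT = 45°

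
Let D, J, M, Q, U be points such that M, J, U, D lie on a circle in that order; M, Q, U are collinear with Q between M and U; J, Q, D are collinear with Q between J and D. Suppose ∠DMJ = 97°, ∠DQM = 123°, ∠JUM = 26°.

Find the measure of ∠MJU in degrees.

1. ∠DUJ = 83°  [cyclic MJUD, opposite ∠M+∠U]
2. ∠JQU = 123°  [vertical angles at Q]
3. ∠DJU = 31°  [△JQU]
4. ∠JDU = 66°  [△JUD]
5. ∠JMU = 66°  [same arc JU]
6. ∠MJU = 88°  [△MJU]

∠MJU = 88°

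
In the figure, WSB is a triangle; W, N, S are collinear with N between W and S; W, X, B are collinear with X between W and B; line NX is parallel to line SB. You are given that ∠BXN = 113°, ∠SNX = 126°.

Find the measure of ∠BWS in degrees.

1. ∠NXW = 67°  [linear pair at X on WB]
2. ∠WNX = 54°  [linear pair at N on WS]
3. ∠NWX = 59°  [△WNX]
4. ∠BWS = 59°  [N on WS, X on WB]

∠BWS = 59°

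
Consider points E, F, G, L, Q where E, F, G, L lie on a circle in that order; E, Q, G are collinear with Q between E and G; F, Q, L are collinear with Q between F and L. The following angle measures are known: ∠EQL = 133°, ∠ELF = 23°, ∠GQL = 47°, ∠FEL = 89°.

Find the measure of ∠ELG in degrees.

∠ELG = 88°

1. ∠GEL = 24°  [△EQL]
2. ∠EFL = 68°  [△EFL]
3. ∠EGL = 68°  [same arc EL]
4. ∠ELG = 88°  [△EGL]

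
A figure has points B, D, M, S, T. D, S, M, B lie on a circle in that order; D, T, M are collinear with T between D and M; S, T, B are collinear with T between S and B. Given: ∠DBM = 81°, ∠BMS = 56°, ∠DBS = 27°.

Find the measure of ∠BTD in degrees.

∠BTD = 83°

1. ∠BDS = 124°  [cyclic DSMB, opposite ∠D+∠M]
2. ∠BSD = 29°  [△DSB]
3. ∠BMD = 29°  [same arc DB]
4. ∠BDM = 70°  [△DMB]
5. ∠BTD = 83°  [△DTB]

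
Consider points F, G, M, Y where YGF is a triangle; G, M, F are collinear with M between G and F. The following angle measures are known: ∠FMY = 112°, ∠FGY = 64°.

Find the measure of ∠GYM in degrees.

∠GYM = 48°

1. ∠GMY = 68°  [linear pair at M on GF]
2. ∠MGY = 64°  [M on ray GF]
3. ∠GYM = 48°  [△YGM]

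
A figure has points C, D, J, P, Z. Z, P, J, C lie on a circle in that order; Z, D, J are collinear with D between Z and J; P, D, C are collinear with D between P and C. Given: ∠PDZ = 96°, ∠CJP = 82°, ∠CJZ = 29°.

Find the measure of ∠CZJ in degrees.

1. ∠CDJ = 96°  [vertical angles at D]
2. ∠CZP = 98°  [cyclic ZPJC, opposite ∠Z+∠J]
3. ∠CPZ = 29°  [same arc ZC]
4. ∠CDZ = 84°  [linear pair at D on ZJ]
5. ∠PCZ = 53°  [△ZPC]
6. ∠CZJ = 43°  [△ZDC]

∠CZJ = 43°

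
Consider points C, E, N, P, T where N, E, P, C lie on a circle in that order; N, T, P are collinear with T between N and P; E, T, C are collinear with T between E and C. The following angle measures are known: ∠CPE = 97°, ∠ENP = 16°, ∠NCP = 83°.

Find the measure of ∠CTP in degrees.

∠CTP = 134°

1. ∠ECP = 16°  [same arc EP]
2. ∠CEP = 67°  [△EPC]
3. ∠CNP = 67°  [same arc PC]
4. ∠CPN = 30°  [△NPC]
5. ∠CTP = 134°  [△PTC]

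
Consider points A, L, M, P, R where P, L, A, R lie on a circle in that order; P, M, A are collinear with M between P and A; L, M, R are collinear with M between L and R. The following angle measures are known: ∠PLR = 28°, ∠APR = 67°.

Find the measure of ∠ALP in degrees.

1. ∠PAR = 28°  [same arc PR]
2. ∠ARP = 85°  [△PAR]
3. ∠ALP = 95°  [cyclic PLAR, opposite ∠L+∠R]

∠ALP = 95°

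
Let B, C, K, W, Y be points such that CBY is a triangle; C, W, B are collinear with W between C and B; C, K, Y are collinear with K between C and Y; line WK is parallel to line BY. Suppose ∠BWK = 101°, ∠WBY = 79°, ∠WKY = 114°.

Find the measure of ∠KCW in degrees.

∠KCW = 35°

1. ∠CWK = 79°  [linear pair at W on CB]
2. ∠CKW = 66°  [linear pair at K on CY]
3. ∠KCW = 35°  [△CWK]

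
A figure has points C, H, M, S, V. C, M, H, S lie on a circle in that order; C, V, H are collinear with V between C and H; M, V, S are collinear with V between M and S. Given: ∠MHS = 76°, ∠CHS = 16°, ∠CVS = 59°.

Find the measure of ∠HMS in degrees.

∠HMS = 61°

1. ∠HVS = 121°  [linear pair at V on CH]
2. ∠HSM = 43°  [△HVS]
3. ∠HMS = 61°  [△MHS]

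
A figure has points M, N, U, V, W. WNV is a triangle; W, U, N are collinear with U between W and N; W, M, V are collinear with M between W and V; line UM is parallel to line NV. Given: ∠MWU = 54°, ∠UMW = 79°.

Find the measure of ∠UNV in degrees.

1. ∠MUW = 47°  [△WUM]
2. ∠MUN = 133°  [linear pair at U on WN]
3. ∠UNV = 47°  [UM∥NV, co-interior at N–U]

∠UNV = 47°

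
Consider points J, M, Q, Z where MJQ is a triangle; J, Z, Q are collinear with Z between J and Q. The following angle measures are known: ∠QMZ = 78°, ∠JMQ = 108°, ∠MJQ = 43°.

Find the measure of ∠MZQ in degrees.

1. ∠JQM = 29°  [△MJQ]
2. ∠MQZ = 29°  [Z on ray QJ]
3. ∠MZQ = 73°  [△MZQ]

∠MZQ = 73°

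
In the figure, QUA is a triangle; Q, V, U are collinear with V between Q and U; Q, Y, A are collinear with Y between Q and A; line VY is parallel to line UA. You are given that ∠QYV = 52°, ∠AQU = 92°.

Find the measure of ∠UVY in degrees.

1. ∠QAU = 52°  [VY∥UA, corresponding at Y]
2. ∠AUQ = 36°  [△QUA]
3. ∠QVY = 36°  [VY∥UA, corresponding at V]
4. ∠UVY = 144°  [linear pair at V on QU]

∠UVY = 144°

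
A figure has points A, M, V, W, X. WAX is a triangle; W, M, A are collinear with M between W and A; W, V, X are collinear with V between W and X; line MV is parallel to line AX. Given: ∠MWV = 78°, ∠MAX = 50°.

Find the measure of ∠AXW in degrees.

1. ∠AWX = 78°  [M on WA, V on WX]
2. ∠WAX = 50°  [M on ray AW]
3. ∠AXW = 52°  [△WAX]

∠AXW = 52°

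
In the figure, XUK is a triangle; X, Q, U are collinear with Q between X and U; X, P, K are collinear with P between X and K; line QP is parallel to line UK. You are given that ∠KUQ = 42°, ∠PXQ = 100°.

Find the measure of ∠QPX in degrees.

1. ∠KUX = 42°  [Q on ray UX]
2. ∠KXU = 100°  [Q on XU, P on XK]
3. ∠UKX = 38°  [△XUK]
4. ∠QPX = 38°  [QP∥UK, corresponding at P]

∠QPX = 38°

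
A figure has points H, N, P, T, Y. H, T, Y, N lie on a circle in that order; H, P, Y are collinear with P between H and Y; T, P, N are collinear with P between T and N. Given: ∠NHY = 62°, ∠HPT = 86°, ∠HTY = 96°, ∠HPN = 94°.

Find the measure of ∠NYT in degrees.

1. ∠NTY = 62°  [same arc YN]
2. ∠NPY = 86°  [vertical angles at P]
3. ∠HNY = 84°  [cyclic HTYN, opposite ∠T+∠N]
4. ∠HYN = 34°  [△HYN]
5. ∠TNY = 60°  [△YPN]
6. ∠NYT = 58°  [△TYN]

∠NYT = 58°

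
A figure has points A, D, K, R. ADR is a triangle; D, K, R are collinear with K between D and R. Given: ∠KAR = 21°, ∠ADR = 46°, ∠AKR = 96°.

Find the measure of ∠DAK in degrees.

1. ∠ADK = 46°  [K on ray DR]
2. ∠AKD = 84°  [linear pair at K on DR]
3. ∠DAK = 50°  [△ADK]

∠DAK = 50°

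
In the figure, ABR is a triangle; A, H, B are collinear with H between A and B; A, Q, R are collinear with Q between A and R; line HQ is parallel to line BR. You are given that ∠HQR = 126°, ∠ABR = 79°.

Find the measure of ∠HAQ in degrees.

∠HAQ = 47°

1. ∠AQH = 54°  [linear pair at Q on AR]
2. ∠AHQ = 79°  [HQ∥BR, corresponding at H]
3. ∠HAQ = 47°  [△AHQ]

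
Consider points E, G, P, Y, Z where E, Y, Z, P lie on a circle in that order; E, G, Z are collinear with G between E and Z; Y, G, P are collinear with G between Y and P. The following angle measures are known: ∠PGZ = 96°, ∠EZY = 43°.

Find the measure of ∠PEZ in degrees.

∠PEZ = 53°

1. ∠EGP = 84°  [linear pair at G on EZ]
2. ∠EPY = 43°  [same arc EY]
3. ∠PEZ = 53°  [△EGP]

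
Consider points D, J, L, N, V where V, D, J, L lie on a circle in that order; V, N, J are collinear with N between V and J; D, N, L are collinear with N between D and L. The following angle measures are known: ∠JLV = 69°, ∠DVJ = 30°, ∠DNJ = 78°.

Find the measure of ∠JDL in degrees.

∠JDL = 63°

1. ∠JDV = 111°  [cyclic VDJL, opposite ∠D+∠L]
2. ∠DJV = 39°  [△VDJ]
3. ∠JDL = 63°  [△DNJ]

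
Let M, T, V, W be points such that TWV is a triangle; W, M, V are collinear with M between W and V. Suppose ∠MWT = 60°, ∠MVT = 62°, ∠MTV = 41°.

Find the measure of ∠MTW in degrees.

∠MTW = 17°

1. ∠TMV = 77°  [△TMV]
2. ∠TMW = 103°  [linear pair at M on WV]
3. ∠MTW = 17°  [△TWM]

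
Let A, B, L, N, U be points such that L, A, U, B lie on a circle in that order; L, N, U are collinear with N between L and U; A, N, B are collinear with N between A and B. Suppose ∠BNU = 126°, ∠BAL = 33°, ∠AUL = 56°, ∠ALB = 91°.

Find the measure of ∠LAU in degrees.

1. ∠ANL = 126°  [vertical angles at N]
2. ∠ALU = 21°  [△LNA]
3. ∠LAU = 103°  [△LAU]

∠LAU = 103°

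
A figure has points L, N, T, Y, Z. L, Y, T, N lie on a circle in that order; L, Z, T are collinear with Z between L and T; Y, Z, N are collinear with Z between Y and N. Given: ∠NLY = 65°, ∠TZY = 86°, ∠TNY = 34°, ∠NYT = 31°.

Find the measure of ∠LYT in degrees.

1. ∠LTY = 63°  [△YZT]
2. ∠TLY = 34°  [same arc YT]
3. ∠LYT = 83°  [△LYT]

∠LYT = 83°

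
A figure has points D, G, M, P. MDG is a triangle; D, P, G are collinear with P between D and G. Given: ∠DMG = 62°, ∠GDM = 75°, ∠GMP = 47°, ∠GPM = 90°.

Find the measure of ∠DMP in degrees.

∠DMP = 15°

1. ∠MDP = 75°  [P on ray DG]
2. ∠DPM = 90°  [linear pair at P on DG]
3. ∠DMP = 15°  [△MDP]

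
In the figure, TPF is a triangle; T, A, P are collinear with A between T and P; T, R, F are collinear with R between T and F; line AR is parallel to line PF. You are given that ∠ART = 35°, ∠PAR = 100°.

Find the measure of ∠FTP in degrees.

1. ∠RAT = 80°  [linear pair at A on TP]
2. ∠ATR = 65°  [△TAR]
3. ∠FTP = 65°  [A on TP, R on TF]

∠FTP = 65°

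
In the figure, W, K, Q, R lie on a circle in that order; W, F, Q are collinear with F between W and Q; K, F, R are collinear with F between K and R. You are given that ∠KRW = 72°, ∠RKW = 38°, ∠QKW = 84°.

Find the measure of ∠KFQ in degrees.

∠KFQ = 62°

1. ∠KQW = 72°  [same arc WK]
2. ∠KWQ = 24°  [△WKQ]
3. ∠KFW = 118°  [△WFK]
4. ∠KFQ = 62°  [linear pair at F on WQ]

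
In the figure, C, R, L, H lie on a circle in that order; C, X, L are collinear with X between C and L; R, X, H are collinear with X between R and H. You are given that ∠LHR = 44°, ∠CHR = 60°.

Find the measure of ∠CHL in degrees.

1. ∠LCR = 44°  [same arc RL]
2. ∠CLR = 60°  [same arc CR]
3. ∠CRL = 76°  [△CRL]
4. ∠CHL = 104°  [cyclic CRLH, opposite ∠R+∠H]

∠CHL = 104°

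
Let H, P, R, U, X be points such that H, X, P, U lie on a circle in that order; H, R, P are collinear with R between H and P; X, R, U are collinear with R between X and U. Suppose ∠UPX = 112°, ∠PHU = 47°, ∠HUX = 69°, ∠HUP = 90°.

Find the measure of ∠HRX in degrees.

1. ∠UHX = 68°  [cyclic HXPU, opposite ∠H+∠P]
2. ∠HPX = 69°  [same arc HX]
3. ∠HXU = 43°  [△HXU]
4. ∠HXP = 90°  [cyclic HXPU, opposite ∠X+∠U]
5. ∠PHX = 21°  [△HXP]
6. ∠HRX = 116°  [△HRX]

∠HRX = 116°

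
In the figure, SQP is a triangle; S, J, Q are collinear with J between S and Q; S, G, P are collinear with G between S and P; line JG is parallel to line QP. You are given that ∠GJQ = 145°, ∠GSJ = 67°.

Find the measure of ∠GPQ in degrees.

1. ∠GJS = 35°  [linear pair at J on SQ]
2. ∠JGS = 78°  [△SJG]
3. ∠JGP = 102°  [linear pair at G on SP]
4. ∠GPQ = 78°  [JG∥QP, co-interior at P–G]

∠GPQ = 78°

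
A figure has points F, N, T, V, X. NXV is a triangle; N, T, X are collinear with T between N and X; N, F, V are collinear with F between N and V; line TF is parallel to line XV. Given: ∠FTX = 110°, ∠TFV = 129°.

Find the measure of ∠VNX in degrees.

∠VNX = 59°

1. ∠FTN = 70°  [linear pair at T on NX]
2. ∠NFT = 51°  [linear pair at F on NV]
3. ∠FNT = 59°  [△NTF]
4. ∠VNX = 59°  [T on NX, F on NV]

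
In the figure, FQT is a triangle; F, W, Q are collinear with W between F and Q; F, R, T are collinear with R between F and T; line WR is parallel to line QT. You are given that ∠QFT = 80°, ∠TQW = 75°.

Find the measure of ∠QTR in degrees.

1. ∠FQT = 75°  [W on ray QF]
2. ∠FTQ = 25°  [△FQT]
3. ∠QTR = 25°  [R on ray TF]

∠QTR = 25°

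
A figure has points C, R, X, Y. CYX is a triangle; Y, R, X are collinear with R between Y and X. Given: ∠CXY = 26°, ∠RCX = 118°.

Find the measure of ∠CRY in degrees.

∠CRY = 144°

1. ∠CXR = 26°  [R on ray XY]
2. ∠CRX = 36°  [△CRX]
3. ∠CRY = 144°  [linear pair at R on YX]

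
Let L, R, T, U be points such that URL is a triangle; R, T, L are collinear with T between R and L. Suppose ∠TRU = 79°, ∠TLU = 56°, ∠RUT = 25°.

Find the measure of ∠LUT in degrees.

∠LUT = 20°

1. ∠RTU = 76°  [△URT]
2. ∠LTU = 104°  [linear pair at T on RL]
3. ∠LUT = 20°  [△UTL]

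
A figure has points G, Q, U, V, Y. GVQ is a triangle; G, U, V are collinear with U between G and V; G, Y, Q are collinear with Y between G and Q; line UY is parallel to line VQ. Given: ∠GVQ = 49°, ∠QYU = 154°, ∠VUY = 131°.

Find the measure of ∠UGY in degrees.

∠UGY = 105°

1. ∠GUY = 49°  [UY∥VQ, corresponding at U]
2. ∠GYU = 26°  [linear pair at Y on GQ]
3. ∠UGY = 105°  [△GUY]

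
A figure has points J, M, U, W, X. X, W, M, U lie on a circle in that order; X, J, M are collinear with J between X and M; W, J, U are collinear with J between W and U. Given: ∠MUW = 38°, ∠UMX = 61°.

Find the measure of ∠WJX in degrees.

∠WJX = 81°

1. ∠MXW = 38°  [same arc WM]
2. ∠UWX = 61°  [same arc XU]
3. ∠WJX = 81°  [△XJW]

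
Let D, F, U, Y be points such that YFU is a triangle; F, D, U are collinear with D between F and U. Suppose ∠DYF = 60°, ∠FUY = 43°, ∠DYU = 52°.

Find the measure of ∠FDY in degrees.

1. ∠DUY = 43°  [D on ray UF]
2. ∠UDY = 85°  [△YDU]
3. ∠FDY = 95°  [linear pair at D on FU]

∠FDY = 95°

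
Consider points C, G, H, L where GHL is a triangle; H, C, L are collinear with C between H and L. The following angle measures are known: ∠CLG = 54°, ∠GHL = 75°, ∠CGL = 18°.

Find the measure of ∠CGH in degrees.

1. ∠GCL = 108°  [△GCL]
2. ∠CHG = 75°  [C on ray HL]
3. ∠GCH = 72°  [linear pair at C on HL]
4. ∠CGH = 33°  [△GHC]

∠CGH = 33°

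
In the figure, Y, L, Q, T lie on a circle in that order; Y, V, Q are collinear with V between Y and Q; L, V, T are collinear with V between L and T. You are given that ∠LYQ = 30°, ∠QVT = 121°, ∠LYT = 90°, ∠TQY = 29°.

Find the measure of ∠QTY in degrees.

∠QTY = 91°

1. ∠LTQ = 30°  [same arc LQ]
2. ∠LQT = 90°  [cyclic YLQT, opposite ∠Y+∠Q]
3. ∠QLT = 60°  [△LQT]
4. ∠QYT = 60°  [same arc QT]
5. ∠QTY = 91°  [△YQT]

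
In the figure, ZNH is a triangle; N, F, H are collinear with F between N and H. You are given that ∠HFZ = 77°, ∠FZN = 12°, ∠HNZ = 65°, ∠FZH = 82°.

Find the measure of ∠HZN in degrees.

1. ∠FHZ = 21°  [△ZFH]
2. ∠NHZ = 21°  [F on ray HN]
3. ∠HZN = 94°  [△ZNH]

∠HZN = 94°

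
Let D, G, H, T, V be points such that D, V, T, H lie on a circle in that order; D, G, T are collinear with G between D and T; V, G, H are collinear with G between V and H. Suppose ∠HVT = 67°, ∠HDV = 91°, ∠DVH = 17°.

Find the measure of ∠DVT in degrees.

1. ∠HDT = 67°  [same arc TH]
2. ∠DTH = 17°  [same arc DH]
3. ∠DHT = 96°  [△DTH]
4. ∠DVT = 84°  [cyclic DVTH, opposite ∠V+∠H]

∠DVT = 84°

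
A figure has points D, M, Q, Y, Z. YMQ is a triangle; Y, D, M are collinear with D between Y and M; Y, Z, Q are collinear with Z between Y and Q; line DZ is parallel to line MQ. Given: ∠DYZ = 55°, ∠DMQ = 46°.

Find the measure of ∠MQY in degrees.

∠MQY = 79°

1. ∠MYQ = 55°  [D on YM, Z on YQ]
2. ∠QMY = 46°  [D on ray MY]
3. ∠MQY = 79°  [△YMQ]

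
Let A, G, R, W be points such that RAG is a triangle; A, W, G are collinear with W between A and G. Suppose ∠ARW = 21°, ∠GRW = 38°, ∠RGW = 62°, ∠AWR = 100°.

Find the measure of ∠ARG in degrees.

∠ARG = 59°

1. ∠RAW = 59°  [△RAW]
2. ∠AGR = 62°  [W on ray GA]
3. ∠GAR = 59°  [W on ray AG]
4. ∠ARG = 59°  [△RAG]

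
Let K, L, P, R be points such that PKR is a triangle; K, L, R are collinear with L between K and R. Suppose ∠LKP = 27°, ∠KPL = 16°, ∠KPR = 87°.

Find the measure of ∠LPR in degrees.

∠LPR = 71°

1. ∠KLP = 137°  [△PKL]
2. ∠PKR = 27°  [L on ray KR]
3. ∠KRP = 66°  [△PKR]
4. ∠PLR = 43°  [linear pair at L on KR]
5. ∠LRP = 66°  [L on ray RK]
6. ∠LPR = 71°  [△PLR]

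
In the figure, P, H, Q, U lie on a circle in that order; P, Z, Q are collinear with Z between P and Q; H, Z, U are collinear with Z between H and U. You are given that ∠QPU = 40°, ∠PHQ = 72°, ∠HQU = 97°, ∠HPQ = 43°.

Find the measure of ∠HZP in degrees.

∠HZP = 105°

1. ∠QHU = 40°  [same arc QU]
2. ∠HQP = 65°  [△PHQ]
3. ∠HZQ = 75°  [△HZQ]
4. ∠HZP = 105°  [linear pair at Z on PQ]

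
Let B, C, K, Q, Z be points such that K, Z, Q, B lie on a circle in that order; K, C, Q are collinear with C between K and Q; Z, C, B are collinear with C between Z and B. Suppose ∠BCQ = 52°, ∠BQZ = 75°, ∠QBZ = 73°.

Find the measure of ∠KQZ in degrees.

1. ∠KCZ = 52°  [vertical angles at C]
2. ∠BZQ = 32°  [△ZQB]
3. ∠QCZ = 128°  [linear pair at C on KQ]
4. ∠KQZ = 20°  [△ZCQ]

∠KQZ = 20°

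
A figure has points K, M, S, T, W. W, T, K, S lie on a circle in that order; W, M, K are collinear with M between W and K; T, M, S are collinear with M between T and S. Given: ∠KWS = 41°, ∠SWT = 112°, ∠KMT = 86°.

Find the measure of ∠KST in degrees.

∠KST = 71°

1. ∠KTS = 41°  [same arc KS]
2. ∠SKT = 68°  [cyclic WTKS, opposite ∠W+∠K]
3. ∠KST = 71°  [△TKS]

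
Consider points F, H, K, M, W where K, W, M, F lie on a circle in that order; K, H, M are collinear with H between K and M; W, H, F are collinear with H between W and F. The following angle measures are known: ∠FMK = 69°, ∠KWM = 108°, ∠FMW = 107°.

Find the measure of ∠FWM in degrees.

∠FWM = 39°

1. ∠KFM = 72°  [cyclic KWMF, opposite ∠W+∠F]
2. ∠FKM = 39°  [△KMF]
3. ∠FWM = 39°  [same arc MF]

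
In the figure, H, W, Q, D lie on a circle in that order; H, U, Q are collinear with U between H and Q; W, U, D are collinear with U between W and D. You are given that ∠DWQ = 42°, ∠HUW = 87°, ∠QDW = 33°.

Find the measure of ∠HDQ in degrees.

∠HDQ = 78°

1. ∠DHQ = 42°  [same arc QD]
2. ∠DUQ = 87°  [vertical angles at U]
3. ∠DQH = 60°  [△QUD]
4. ∠HDQ = 78°  [△HQD]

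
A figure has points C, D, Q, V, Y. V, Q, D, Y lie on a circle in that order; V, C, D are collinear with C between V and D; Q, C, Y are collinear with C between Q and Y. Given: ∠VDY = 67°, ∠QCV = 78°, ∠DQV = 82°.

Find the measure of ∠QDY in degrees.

1. ∠VQY = 67°  [same arc VY]
2. ∠DCY = 78°  [vertical angles at C]
3. ∠DCQ = 102°  [linear pair at C on VD]
4. ∠DVQ = 35°  [△VCQ]
5. ∠QDV = 63°  [△VQD]
6. ∠DYQ = 35°  [△DCY]
7. ∠DQY = 15°  [△QCD]
8. ∠QDY = 130°  [△QDY]

∠QDY = 130°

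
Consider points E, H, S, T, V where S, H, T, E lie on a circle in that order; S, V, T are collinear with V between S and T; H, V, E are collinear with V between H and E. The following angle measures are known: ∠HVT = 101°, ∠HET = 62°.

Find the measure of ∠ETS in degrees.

1. ∠EVS = 101°  [vertical angles at V]
2. ∠EVT = 79°  [linear pair at V on ST]
3. ∠ETS = 39°  [△TVE]

∠ETS = 39°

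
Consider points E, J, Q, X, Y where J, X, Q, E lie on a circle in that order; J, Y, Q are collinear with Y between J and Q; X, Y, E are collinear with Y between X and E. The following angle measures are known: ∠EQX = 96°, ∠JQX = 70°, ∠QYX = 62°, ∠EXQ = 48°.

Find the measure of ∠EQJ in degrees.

∠EQJ = 26°

1. ∠EJX = 84°  [cyclic JXQE, opposite ∠J+∠Q]
2. ∠JEX = 70°  [same arc JX]
3. ∠EXJ = 26°  [△JXE]
4. ∠EQJ = 26°  [same arc JE]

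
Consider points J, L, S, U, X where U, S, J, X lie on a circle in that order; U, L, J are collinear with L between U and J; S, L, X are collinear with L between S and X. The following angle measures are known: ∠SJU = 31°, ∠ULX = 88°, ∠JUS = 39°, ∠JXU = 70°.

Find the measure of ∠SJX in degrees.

1. ∠JLS = 88°  [vertical angles at L]
2. ∠JXS = 39°  [same arc SJ]
3. ∠JSX = 61°  [△SLJ]
4. ∠SJX = 80°  [△SJX]

∠SJX = 80°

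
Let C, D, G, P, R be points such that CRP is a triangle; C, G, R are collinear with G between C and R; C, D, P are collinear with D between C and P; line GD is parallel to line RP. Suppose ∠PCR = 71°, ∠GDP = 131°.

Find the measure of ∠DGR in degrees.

∠DGR = 120°

1. ∠DCG = 71°  [G on CR, D on CP]
2. ∠CDG = 49°  [linear pair at D on CP]
3. ∠CGD = 60°  [△CGD]
4. ∠DGR = 120°  [linear pair at G on CR]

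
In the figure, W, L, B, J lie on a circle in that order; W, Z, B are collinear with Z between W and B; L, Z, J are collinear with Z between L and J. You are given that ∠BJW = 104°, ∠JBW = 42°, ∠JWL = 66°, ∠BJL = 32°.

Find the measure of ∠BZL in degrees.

∠BZL = 74°

1. ∠BLW = 76°  [cyclic WLBJ, opposite ∠L+∠J]
2. ∠JBL = 114°  [cyclic WLBJ, opposite ∠W+∠B]
3. ∠BWL = 32°  [same arc LB]
4. ∠BLJ = 34°  [△LBJ]
5. ∠LBW = 72°  [△WLB]
6. ∠BZL = 74°  [△LZB]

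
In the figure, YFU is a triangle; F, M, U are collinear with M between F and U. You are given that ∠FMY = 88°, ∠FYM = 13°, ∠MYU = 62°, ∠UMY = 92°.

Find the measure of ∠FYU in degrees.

∠FYU = 75°

1. ∠MFY = 79°  [△YFM]
2. ∠MUY = 26°  [△YMU]
3. ∠UFY = 79°  [M on ray FU]
4. ∠FUY = 26°  [M on ray UF]
5. ∠FYU = 75°  [△YFU]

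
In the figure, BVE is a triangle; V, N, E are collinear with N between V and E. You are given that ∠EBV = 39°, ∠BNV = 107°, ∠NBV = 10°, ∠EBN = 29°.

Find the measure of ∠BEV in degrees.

∠BEV = 78°

1. ∠BNE = 73°  [linear pair at N on VE]
2. ∠BEN = 78°  [△BNE]
3. ∠BEV = 78°  [N on ray EV]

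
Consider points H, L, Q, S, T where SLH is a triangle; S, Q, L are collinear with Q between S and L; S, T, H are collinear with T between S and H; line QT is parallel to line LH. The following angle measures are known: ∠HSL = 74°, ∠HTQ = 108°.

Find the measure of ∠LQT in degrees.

∠LQT = 146°

1. ∠QST = 74°  [Q on SL, T on SH]
2. ∠QTS = 72°  [linear pair at T on SH]
3. ∠SQT = 34°  [△SQT]
4. ∠LQT = 146°  [linear pair at Q on SL]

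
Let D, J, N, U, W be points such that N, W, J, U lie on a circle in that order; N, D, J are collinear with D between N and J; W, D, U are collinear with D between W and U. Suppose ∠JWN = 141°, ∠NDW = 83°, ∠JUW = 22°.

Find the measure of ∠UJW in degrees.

1. ∠JUN = 39°  [cyclic NWJU, opposite ∠W+∠U]
2. ∠JDU = 83°  [vertical angles at D]
3. ∠NJU = 75°  [△JDU]
4. ∠JNU = 66°  [△NJU]
5. ∠JWU = 66°  [same arc JU]
6. ∠UJW = 92°  [△WJU]

∠UJW = 92°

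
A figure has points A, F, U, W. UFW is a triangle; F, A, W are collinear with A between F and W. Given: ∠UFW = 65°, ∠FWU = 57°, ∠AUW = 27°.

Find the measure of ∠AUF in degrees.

1. ∠AFU = 65°  [A on ray FW]
2. ∠AWU = 57°  [A on ray WF]
3. ∠UAW = 96°  [△UAW]
4. ∠FAU = 84°  [linear pair at A on FW]
5. ∠AUF = 31°  [△UFA]

∠AUF = 31°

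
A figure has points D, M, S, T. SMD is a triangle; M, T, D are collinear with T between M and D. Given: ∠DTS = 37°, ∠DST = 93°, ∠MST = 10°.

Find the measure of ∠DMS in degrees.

∠DMS = 27°

1. ∠MTS = 143°  [linear pair at T on MD]
2. ∠SMT = 27°  [△SMT]
3. ∠DMS = 27°  [T on ray MD]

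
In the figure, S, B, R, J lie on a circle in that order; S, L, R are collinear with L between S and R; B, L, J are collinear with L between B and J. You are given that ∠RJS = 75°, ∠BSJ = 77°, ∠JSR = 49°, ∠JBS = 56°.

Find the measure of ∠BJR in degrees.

∠BJR = 28°

1. ∠BRJ = 103°  [cyclic SBRJ, opposite ∠S+∠R]
2. ∠JBR = 49°  [same arc RJ]
3. ∠BJR = 28°  [△BRJ]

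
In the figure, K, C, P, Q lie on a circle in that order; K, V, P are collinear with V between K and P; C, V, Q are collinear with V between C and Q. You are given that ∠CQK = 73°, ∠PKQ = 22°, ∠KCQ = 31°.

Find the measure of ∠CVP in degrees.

1. ∠CPK = 73°  [same arc KC]
2. ∠PCQ = 22°  [same arc PQ]
3. ∠CVP = 85°  [△CVP]

∠CVP = 85°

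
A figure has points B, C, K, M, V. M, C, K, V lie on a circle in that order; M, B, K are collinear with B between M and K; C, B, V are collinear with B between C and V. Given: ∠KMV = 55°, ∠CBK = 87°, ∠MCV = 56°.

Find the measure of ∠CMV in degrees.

1. ∠MBV = 87°  [vertical angles at B]
2. ∠CVM = 38°  [△MBV]
3. ∠CMV = 86°  [△MCV]

∠CMV = 86°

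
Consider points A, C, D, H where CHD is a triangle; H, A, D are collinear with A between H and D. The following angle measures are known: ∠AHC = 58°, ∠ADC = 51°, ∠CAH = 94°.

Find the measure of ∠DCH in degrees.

∠DCH = 71°

1. ∠CHD = 58°  [A on ray HD]
2. ∠CDH = 51°  [A on ray DH]
3. ∠DCH = 71°  [△CHD]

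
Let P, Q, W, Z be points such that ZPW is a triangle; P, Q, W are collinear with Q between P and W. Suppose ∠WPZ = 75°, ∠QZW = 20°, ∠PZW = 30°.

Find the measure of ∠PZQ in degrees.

1. ∠PWZ = 75°  [△ZPW]
2. ∠QPZ = 75°  [Q on ray PW]
3. ∠QWZ = 75°  [Q on ray WP]
4. ∠WQZ = 85°  [△ZQW]
5. ∠PQZ = 95°  [linear pair at Q on PW]
6. ∠PZQ = 10°  [△ZPQ]

∠PZQ = 10°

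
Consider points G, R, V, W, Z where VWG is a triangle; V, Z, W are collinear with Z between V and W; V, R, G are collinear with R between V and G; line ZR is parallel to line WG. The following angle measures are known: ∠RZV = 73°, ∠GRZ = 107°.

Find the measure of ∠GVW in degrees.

1. ∠VRZ = 73°  [linear pair at R on VG]
2. ∠RVZ = 34°  [△VZR]
3. ∠GVW = 34°  [Z on VW, R on VG]

∠GVW = 34°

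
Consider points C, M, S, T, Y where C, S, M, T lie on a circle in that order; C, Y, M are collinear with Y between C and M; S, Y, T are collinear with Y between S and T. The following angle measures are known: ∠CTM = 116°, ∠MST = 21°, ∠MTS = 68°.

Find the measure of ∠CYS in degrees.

∠CYS = 69°

1. ∠CSM = 64°  [cyclic CSMT, opposite ∠S+∠T]
2. ∠MCS = 68°  [same arc SM]
3. ∠CMS = 48°  [△CSM]
4. ∠MYS = 111°  [△SYM]
5. ∠CYS = 69°  [linear pair at Y on CM]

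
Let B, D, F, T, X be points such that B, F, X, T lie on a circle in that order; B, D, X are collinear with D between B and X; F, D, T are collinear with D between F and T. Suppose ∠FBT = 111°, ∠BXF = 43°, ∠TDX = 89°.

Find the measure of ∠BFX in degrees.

∠BFX = 72°

1. ∠BTF = 43°  [same arc BF]
2. ∠BDF = 89°  [vertical angles at D]
3. ∠BFT = 26°  [△BFT]
4. ∠FBX = 65°  [△BDF]
5. ∠BFX = 72°  [△BFX]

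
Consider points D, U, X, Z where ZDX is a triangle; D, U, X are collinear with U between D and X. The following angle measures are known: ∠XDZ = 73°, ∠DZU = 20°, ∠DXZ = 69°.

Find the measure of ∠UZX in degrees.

1. ∠UDZ = 73°  [U on ray DX]
2. ∠DUZ = 87°  [△ZDU]
3. ∠UXZ = 69°  [U on ray XD]
4. ∠XUZ = 93°  [linear pair at U on DX]
5. ∠UZX = 18°  [△ZUX]

∠UZX = 18°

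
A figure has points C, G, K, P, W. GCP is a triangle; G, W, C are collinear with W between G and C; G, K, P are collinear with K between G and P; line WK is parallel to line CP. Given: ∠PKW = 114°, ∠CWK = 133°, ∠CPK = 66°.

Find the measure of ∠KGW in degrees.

1. ∠GKW = 66°  [linear pair at K on GP]
2. ∠GWK = 47°  [linear pair at W on GC]
3. ∠KGW = 67°  [△GWK]

∠KGW = 67°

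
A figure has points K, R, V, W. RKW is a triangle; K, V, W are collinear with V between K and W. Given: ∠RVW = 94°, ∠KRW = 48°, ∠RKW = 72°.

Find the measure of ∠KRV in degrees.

1. ∠KVR = 86°  [linear pair at V on KW]
2. ∠RKV = 72°  [V on ray KW]
3. ∠KRV = 22°  [△RKV]

∠KRV = 22°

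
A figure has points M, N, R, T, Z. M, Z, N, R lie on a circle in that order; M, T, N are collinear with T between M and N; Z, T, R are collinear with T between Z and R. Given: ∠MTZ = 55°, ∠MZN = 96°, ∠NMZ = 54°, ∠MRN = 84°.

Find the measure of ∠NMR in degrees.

1. ∠NTR = 55°  [vertical angles at T]
2. ∠MNZ = 30°  [△MZN]
3. ∠MTR = 125°  [linear pair at T on MN]
4. ∠MRZ = 30°  [same arc MZ]
5. ∠NMR = 25°  [△MTR]

∠NMR = 25°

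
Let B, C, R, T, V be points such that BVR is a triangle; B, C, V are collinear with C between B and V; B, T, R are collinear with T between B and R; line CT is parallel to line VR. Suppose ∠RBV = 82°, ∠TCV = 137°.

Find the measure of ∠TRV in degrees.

1. ∠CBT = 82°  [C on BV, T on BR]
2. ∠BCT = 43°  [linear pair at C on BV]
3. ∠BTC = 55°  [△BCT]
4. ∠CTR = 125°  [linear pair at T on BR]
5. ∠TRV = 55°  [CT∥VR, co-interior at R–T]

∠TRV = 55°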